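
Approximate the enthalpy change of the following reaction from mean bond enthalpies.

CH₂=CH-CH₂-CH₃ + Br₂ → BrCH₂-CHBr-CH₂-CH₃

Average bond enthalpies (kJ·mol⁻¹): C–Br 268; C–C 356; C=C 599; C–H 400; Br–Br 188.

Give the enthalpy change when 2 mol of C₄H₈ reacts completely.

ΔH = −210 kJ

Bonds broken (reactants):
  Br–Br: 1 × 188 = 188
  C–C: 2 × 356 = 712
  C–H: 8 × 400 = 3200
  C=C: 1 × 599 = 599
  Σ(broken) = 4699 kJ
Bonds formed (products):
  C–Br: 2 × 268 = 536
  C–C: 3 × 356 = 1068
  C–H: 8 × 400 = 3200
  Σ(formed) = 4804 kJ
ΔH = Σ(broken) − Σ(formed) = 4699 − 4804 = −105 kJ
For 2× the reaction as written: 2 × (−105) = −210 kJ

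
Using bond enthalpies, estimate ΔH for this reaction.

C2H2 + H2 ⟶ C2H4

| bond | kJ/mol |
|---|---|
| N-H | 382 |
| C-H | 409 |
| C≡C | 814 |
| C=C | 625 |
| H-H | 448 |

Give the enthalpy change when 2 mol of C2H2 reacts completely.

ΔH = −362 kJ

Bonds broken (reactants):
  C≡C: 1 × 814 = 814
  C-H: 2 × 409 = 818
  H-H: 1 × 448 = 448
  Σ(broken) = 2080 kJ
Bonds formed (products):
  C-H: 4 × 409 = 1636
  C=C: 1 × 625 = 625
  Σ(formed) = 2261 kJ
ΔH = Σ(broken) − Σ(formed) = 2080 − 2261 = −181 kJ
For 2× the reaction as written: 2 × (−181) = −362 kJ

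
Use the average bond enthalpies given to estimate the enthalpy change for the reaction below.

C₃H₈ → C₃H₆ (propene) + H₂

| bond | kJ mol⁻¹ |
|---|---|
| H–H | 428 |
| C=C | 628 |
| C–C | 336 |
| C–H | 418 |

ΔH ≈ +116 kJ

Bonds broken (reactants):
  C–C: 2 × 336 = 672
  C–H: 8 × 418 = 3344
  Σ(broken) = 4016 kJ
Bonds formed (products):
  C–C: 1 × 336 = 336
  C–H: 6 × 418 = 2508
  C=C: 1 × 628 = 628
  H–H: 1 × 428 = 428
  Σ(formed) = 3900 kJ
ΔH = Σ(broken) − Σ(formed) = 4016 − 3900 = +116 kJ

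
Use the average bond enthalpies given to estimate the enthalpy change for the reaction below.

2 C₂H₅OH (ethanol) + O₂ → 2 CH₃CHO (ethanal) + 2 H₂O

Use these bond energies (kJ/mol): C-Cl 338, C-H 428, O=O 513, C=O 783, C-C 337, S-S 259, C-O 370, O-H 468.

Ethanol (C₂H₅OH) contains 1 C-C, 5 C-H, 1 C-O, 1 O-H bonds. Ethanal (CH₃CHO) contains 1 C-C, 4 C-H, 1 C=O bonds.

Bonds broken (reactants):
  C-C: 2 × 337 = 674
  C-H: 10 × 428 = 4280
  C-O: 2 × 370 = 740
  O-H: 2 × 468 = 936
  O=O: 1 × 513 = 513
  Σ(broken) = 7143 kJ
Bonds formed (products):
  C-C: 2 × 337 = 674
  C-H: 8 × 428 = 3424
  C=O: 2 × 783 = 1566
  O-H: 4 × 468 = 1872
  Σ(formed) = 7536 kJ
ΔH = Σ(broken) − Σ(formed) = 7143 − 7536 = −393 kJ

ΔH ≈ −393 kJ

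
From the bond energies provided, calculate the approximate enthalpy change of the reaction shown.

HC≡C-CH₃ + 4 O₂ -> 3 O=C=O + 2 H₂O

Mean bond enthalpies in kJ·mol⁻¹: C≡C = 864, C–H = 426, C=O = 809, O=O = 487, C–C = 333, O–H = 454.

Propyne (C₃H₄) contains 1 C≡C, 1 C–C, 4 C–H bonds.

Bonds broken (reactants):
  C≡C: 1 × 864 = 864
  C–C: 1 × 333 = 333
  C–H: 4 × 426 = 1704
  O=O: 4 × 487 = 1948
  Σ(broken) = 4849 kJ
Bonds formed (products):
  C=O: 6 × 809 = 4854
  O–H: 4 × 454 = 1816
  Σ(formed) = 6670 kJ
ΔH = Σ(broken) − Σ(formed) = 4849 − 6670 = −1821 kJ

ΔH ≈ −1821 kJ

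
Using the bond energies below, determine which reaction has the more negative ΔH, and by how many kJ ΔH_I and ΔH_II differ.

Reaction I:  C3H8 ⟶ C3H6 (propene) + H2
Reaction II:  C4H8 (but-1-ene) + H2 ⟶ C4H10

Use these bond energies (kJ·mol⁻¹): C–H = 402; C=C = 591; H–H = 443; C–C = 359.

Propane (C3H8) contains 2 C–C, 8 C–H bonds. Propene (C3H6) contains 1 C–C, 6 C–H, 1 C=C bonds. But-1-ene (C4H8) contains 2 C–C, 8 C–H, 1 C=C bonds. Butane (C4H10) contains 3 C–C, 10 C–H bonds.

Reaction II, by 258 kJ

Reaction I:
  Bonds broken (reactants):
    C–C: 2 × 359 = 718
    C–H: 8 × 402 = 3216
    Σ(broken) = 3934 kJ
  Bonds formed (products):
    C–C: 1 × 359 = 359
    C–H: 6 × 402 = 2412
    C=C: 1 × 591 = 591
    H–H: 1 × 443 = 443
    Σ(formed) = 3805 kJ
  ΔH_I = 3934 − 3805 = +129 kJ
Reaction II:
  Bonds broken (reactants):
    C–C: 2 × 359 = 718
    C–H: 8 × 402 = 3216
    C=C: 1 × 591 = 591
    H–H: 1 × 443 = 443
    Σ(broken) = 4968 kJ
  Bonds formed (products):
    C–C: 3 × 359 = 1077
    C–H: 10 × 402 = 4020
    Σ(formed) = 5097 kJ
  ΔH_II = 4968 − 5097 = −129 kJ
ΔH_I − ΔH_II = +258 kJ, so reaction II has the more negative ΔH; |ΔH_I − ΔH_II| = 258 kJ.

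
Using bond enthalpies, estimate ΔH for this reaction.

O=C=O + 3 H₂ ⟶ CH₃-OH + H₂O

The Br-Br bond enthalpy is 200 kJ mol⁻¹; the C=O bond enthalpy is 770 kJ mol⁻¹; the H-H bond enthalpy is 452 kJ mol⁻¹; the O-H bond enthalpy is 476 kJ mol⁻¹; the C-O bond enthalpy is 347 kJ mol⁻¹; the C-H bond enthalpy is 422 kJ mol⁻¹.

Bonds broken (reactants):
  C=O: 2 × 770 = 1540
  H-H: 3 × 452 = 1356
  Σ(broken) = 2896 kJ
Bonds formed (products):
  C-H: 3 × 422 = 1266
  C-O: 1 × 347 = 347
  O-H: 3 × 476 = 1428
  Σ(formed) = 3041 kJ
ΔH = Σ(broken) − Σ(formed) = 2896 − 3041 = −145 kJ

ΔH ≈ −145 kJ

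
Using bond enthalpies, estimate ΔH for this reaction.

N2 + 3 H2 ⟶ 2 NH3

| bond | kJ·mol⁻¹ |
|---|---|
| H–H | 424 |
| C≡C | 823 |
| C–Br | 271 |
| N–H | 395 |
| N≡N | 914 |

Bonds broken (reactants):
  H–H: 3 × 424 = 1272
  N≡N: 1 × 914 = 914
  Σ(broken) = 2186 kJ
Bonds formed (products):
  N–H: 6 × 395 = 2370
  Σ(formed) = 2370 kJ
ΔH = Σ(broken) − Σ(formed) = 2186 − 2370 = −184 kJ

ΔH ≈ −184 kJ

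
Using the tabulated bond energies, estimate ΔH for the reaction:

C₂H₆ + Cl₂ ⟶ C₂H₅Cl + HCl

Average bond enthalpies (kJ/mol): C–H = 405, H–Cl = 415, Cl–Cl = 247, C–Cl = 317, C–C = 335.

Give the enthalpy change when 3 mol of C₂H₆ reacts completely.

ΔH = −240 kJ

Bonds broken (reactants):
  C–C: 1 × 335 = 335
  C–H: 6 × 405 = 2430
  Cl–Cl: 1 × 247 = 247
  Σ(broken) = 3012 kJ
Bonds formed (products):
  C–C: 1 × 335 = 335
  C–Cl: 1 × 317 = 317
  C–H: 5 × 405 = 2025
  H–Cl: 1 × 415 = 415
  Σ(formed) = 3092 kJ
ΔH = Σ(broken) − Σ(formed) = 3012 − 3092 = −80 kJ
For 3× the reaction as written: 3 × (−80) = −240 kJ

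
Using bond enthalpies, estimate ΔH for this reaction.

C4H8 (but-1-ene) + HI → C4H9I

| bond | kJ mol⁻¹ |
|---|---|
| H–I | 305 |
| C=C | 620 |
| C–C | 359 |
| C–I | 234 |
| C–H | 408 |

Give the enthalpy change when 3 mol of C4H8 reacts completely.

ΔH = −228 kJ

Bonds broken (reactants):
  C–C: 2 × 359 = 718
  C–H: 8 × 408 = 3264
  C=C: 1 × 620 = 620
  H–I: 1 × 305 = 305
  Σ(broken) = 4907 kJ
Bonds formed (products):
  C–C: 3 × 359 = 1077
  C–H: 9 × 408 = 3672
  C–I: 1 × 234 = 234
  Σ(formed) = 4983 kJ
ΔH = Σ(broken) − Σ(formed) = 4907 − 4983 = −76 kJ
For 3× the reaction as written: 3 × (−76) = −228 kJ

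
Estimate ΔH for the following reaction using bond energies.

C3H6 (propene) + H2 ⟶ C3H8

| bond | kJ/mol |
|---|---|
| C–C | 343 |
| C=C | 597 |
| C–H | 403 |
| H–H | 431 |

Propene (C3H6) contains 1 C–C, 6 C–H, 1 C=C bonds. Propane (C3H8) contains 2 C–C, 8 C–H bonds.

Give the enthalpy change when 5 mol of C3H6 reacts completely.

Bonds broken (reactants):
  C–C: 1 × 343 = 343
  C–H: 6 × 403 = 2418
  C=C: 1 × 597 = 597
  H–H: 1 × 431 = 431
  Σ(broken) = 3789 kJ
Bonds formed (products):
  C–C: 2 × 343 = 686
  C–H: 8 × 403 = 3224
  Σ(formed) = 3910 kJ
ΔH = Σ(broken) − Σ(formed) = 3789 − 3910 = −121 kJ
For 5× the reaction as written: 5 × (−121) = −605 kJ

ΔH = −605 kJ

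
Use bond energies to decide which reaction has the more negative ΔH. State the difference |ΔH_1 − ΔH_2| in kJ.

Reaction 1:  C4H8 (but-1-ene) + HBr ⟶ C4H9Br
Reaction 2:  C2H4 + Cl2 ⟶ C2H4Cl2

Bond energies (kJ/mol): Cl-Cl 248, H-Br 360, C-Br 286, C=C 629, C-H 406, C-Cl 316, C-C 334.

Reaction 1:
  Bonds broken (reactants):
    C-C: 2 × 334 = 668
    C-H: 8 × 406 = 3248
    C=C: 1 × 629 = 629
    H-Br: 1 × 360 = 360
    Σ(broken) = 4905 kJ
  Bonds formed (products):
    C-Br: 1 × 286 = 286
    C-C: 3 × 334 = 1002
    C-H: 9 × 406 = 3654
    Σ(formed) = 4942 kJ
  ΔH_1 = 4905 − 4942 = −37 kJ
Reaction 2:
  Bonds broken (reactants):
    C-H: 4 × 406 = 1624
    C=C: 1 × 629 = 629
    Cl-Cl: 1 × 248 = 248
    Σ(broken) = 2501 kJ
  Bonds formed (products):
    C-C: 1 × 334 = 334
    C-Cl: 2 × 316 = 632
    C-H: 4 × 406 = 1624
    Σ(formed) = 2590 kJ
  ΔH_2 = 2501 − 2590 = −89 kJ
ΔH_1 − ΔH_2 = +52 kJ, so reaction 2 has the more negative ΔH; |ΔH_1 − ΔH_2| = 52 kJ.

Reaction 2, by 52 kJ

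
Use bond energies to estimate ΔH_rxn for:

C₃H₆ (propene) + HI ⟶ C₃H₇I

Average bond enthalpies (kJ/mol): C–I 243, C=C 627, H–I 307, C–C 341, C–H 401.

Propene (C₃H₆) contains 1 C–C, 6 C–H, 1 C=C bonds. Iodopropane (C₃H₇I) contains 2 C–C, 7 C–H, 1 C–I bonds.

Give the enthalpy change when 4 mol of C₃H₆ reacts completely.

Bonds broken (reactants):
  C–C: 1 × 341 = 341
  C–H: 6 × 401 = 2406
  C=C: 1 × 627 = 627
  H–I: 1 × 307 = 307
  Σ(broken) = 3681 kJ
Bonds formed (products):
  C–C: 2 × 341 = 682
  C–H: 7 × 401 = 2807
  C–I: 1 × 243 = 243
  Σ(formed) = 3732 kJ
ΔH = Σ(broken) − Σ(formed) = 3681 − 3732 = −51 kJ
For 4× the reaction as written: 4 × (−51) = −204 kJ

ΔH = −204 kJ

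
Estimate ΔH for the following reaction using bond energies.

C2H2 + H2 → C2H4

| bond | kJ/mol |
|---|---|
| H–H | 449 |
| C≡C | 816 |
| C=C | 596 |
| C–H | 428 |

Bonds broken (reactants):
  C≡C: 1 × 816 = 816
  C–H: 2 × 428 = 856
  H–H: 1 × 449 = 449
  Σ(broken) = 2121 kJ
Bonds formed (products):
  C–H: 4 × 428 = 1712
  C=C: 1 × 596 = 596
  Σ(formed) = 2308 kJ
ΔH = Σ(broken) − Σ(formed) = 2121 − 2308 = −187 kJ

ΔH ≈ −187 kJ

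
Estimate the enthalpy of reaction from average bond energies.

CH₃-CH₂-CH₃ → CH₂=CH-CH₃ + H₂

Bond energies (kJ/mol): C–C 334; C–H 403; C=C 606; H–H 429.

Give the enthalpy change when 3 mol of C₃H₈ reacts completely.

Bonds broken (reactants):
  C–C: 2 × 334 = 668
  C–H: 8 × 403 = 3224
  Σ(broken) = 3892 kJ
Bonds formed (products):
  C–C: 1 × 334 = 334
  C–H: 6 × 403 = 2418
  C=C: 1 × 606 = 606
  H–H: 1 × 429 = 429
  Σ(formed) = 3787 kJ
ΔH = Σ(broken) − Σ(formed) = 3892 − 3787 = +105 kJ
For 3× the reaction as written: 3 × (+105) = +315 kJ

ΔH = +315 kJ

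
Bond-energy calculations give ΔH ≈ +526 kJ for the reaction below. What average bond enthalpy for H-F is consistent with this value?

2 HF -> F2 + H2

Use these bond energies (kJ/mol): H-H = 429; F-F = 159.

Let D be the H-F bond energy.
Σ(broken) = 2×D = 2D
Σ(formed) = 1×159 + 1×429 = 588
ΔH = Σ(broken) − Σ(formed) = (2D) − (588) = −588 + 2D
Setting this equal to +526 kJ gives 2D = 1114, so D = 557 kJ/mol.

D(H-F) ≈ 557 kJ/mol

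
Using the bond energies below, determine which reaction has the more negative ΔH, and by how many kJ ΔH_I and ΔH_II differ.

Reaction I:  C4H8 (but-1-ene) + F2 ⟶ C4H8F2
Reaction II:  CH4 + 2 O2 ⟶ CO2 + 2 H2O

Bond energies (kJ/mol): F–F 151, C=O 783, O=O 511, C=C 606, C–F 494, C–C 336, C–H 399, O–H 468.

Reaction I:
  Bonds broken (reactants):
    C–C: 2 × 336 = 672
    C–H: 8 × 399 = 3192
    C=C: 1 × 606 = 606
    F–F: 1 × 151 = 151
    Σ(broken) = 4621 kJ
  Bonds formed (products):
    C–C: 3 × 336 = 1008
    C–F: 2 × 494 = 988
    C–H: 8 × 399 = 3192
    Σ(formed) = 5188 kJ
  ΔH_I = 4621 − 5188 = −567 kJ
Reaction II:
  Bonds broken (reactants):
    C–H: 4 × 399 = 1596
    O=O: 2 × 511 = 1022
    Σ(broken) = 2618 kJ
  Bonds formed (products):
    C=O: 2 × 783 = 1566
    O–H: 4 × 468 = 1872
    Σ(formed) = 3438 kJ
  ΔH_II = 2618 − 3438 = −820 kJ
ΔH_I − ΔH_II = +253 kJ, so reaction II has the more negative ΔH; |ΔH_I − ΔH_II| = 253 kJ.

Reaction II, by 253 kJ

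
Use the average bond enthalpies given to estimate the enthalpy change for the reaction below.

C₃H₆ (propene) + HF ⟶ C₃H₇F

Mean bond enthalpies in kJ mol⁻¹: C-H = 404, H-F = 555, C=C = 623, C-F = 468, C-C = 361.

ΔH ≈ −55 kJ

Bonds broken (reactants):
  C-C: 1 × 361 = 361
  C-H: 6 × 404 = 2424
  C=C: 1 × 623 = 623
  H-F: 1 × 555 = 555
  Σ(broken) = 3963 kJ
Bonds formed (products):
  C-C: 2 × 361 = 722
  C-F: 1 × 468 = 468
  C-H: 7 × 404 = 2828
  Σ(formed) = 4018 kJ
ΔH = Σ(broken) − Σ(formed) = 3963 − 4018 = −55 kJ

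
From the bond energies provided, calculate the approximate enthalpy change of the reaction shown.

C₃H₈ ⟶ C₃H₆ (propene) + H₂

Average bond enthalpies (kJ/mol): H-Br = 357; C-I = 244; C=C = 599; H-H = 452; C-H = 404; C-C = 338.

Bonds broken (reactants):
  C-C: 2 × 338 = 676
  C-H: 8 × 404 = 3232
  Σ(broken) = 3908 kJ
Bonds formed (products):
  C-C: 1 × 338 = 338
  C-H: 6 × 404 = 2424
  C=C: 1 × 599 = 599
  H-H: 1 × 452 = 452
  Σ(formed) = 3813 kJ
ΔH = Σ(broken) − Σ(formed) = 3908 − 3813 = +95 kJ

ΔH ≈ +95 kJ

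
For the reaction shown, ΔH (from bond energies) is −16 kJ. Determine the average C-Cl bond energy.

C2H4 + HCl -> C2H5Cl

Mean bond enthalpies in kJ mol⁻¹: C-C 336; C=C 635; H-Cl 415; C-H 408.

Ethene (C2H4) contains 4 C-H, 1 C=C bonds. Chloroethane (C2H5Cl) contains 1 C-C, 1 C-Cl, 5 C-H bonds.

Let D be the C-Cl bond energy.
Σ(broken) = 4×408 + 1×635 + 1×415 = 2682
Σ(formed) = 1×336 + 1×D + 5×408 = 2376 + D
ΔH = Σ(broken) − Σ(formed) = (2682) − (2376 + D) = +306 − D
Setting this equal to −16 kJ gives D = 322 kJ/mol.

D(C-Cl) ≈ 322 kJ/mol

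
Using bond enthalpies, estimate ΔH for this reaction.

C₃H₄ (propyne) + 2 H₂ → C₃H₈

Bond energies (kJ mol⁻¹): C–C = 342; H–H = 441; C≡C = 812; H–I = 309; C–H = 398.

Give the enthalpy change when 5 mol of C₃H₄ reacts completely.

Bonds broken (reactants):
  C≡C: 1 × 812 = 812
  C–C: 1 × 342 = 342
  C–H: 4 × 398 = 1592
  H–H: 2 × 441 = 882
  Σ(broken) = 3628 kJ
Bonds formed (products):
  C–C: 2 × 342 = 684
  C–H: 8 × 398 = 3184
  Σ(formed) = 3868 kJ
ΔH = Σ(broken) − Σ(formed) = 3628 − 3868 = −240 kJ
For 5× the reaction as written: 5 × (−240) = −1200 kJ

ΔH = −1200 kJ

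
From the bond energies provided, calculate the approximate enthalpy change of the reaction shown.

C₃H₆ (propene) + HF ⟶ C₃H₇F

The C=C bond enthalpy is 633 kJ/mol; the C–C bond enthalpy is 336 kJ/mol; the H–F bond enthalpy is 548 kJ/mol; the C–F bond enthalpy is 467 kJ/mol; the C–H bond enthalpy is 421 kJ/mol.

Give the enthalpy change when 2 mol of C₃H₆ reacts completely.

ΔH = −86 kJ

Bonds broken (reactants):
  C–C: 1 × 336 = 336
  C–H: 6 × 421 = 2526
  C=C: 1 × 633 = 633
  H–F: 1 × 548 = 548
  Σ(broken) = 4043 kJ
Bonds formed (products):
  C–C: 2 × 336 = 672
  C–F: 1 × 467 = 467
  C–H: 7 × 421 = 2947
  Σ(formed) = 4086 kJ
ΔH = Σ(broken) − Σ(formed) = 4043 − 4086 = −43 kJ
For 2× the reaction as written: 2 × (−43) = −86 kJ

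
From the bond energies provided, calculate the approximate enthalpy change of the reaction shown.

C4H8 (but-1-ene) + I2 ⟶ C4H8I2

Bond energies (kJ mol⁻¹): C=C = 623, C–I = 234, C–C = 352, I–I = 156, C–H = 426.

Bonds broken (reactants):
  C–C: 2 × 352 = 704
  C–H: 8 × 426 = 3408
  C=C: 1 × 623 = 623
  I–I: 1 × 156 = 156
  Σ(broken) = 4891 kJ
Bonds formed (products):
  C–C: 3 × 352 = 1056
  C–H: 8 × 426 = 3408
  C–I: 2 × 234 = 468
  Σ(formed) = 4932 kJ
ΔH = Σ(broken) − Σ(formed) = 4891 − 4932 = −41 kJ

ΔH ≈ −41 kJ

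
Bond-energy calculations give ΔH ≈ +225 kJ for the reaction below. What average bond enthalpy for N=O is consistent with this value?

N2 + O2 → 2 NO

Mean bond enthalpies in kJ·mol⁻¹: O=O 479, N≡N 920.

D(N=O) ≈ 587 kJ/mol

Let D be the N=O bond energy.
Σ(broken) = 1×920 + 1×479 = 1399
Σ(formed) = 2×D = 2D
ΔH = Σ(broken) − Σ(formed) = (1399) − (2D) = +1399 − 2D
Setting this equal to +225 kJ gives 2D = 1174, so D = 587 kJ/mol.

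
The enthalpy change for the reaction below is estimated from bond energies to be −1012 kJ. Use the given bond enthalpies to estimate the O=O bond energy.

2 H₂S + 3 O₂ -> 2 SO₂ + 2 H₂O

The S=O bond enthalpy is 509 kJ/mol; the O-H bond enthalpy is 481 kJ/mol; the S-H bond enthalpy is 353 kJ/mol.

D(O=O) ≈ 512 kJ/mol

Let D be the O=O bond energy.
Σ(broken) = 3×D + 4×353 = 1412 + 3D
Σ(formed) = 4×481 + 4×509 = 3960
ΔH = Σ(broken) − Σ(formed) = (1412 + 3D) − (3960) = −2548 + 3D
Setting this equal to −1012 kJ gives 3D = 1536, so D = 512 kJ/mol.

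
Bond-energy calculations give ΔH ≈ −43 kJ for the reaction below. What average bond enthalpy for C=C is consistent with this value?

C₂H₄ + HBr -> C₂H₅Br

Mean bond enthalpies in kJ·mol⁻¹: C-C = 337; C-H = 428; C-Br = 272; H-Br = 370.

Let D be the C=C bond energy.
Σ(broken) = 4×428 + 1×D + 1×370 = 2082 + D
Σ(formed) = 1×272 + 1×337 + 5×428 = 2749
ΔH = Σ(broken) − Σ(formed) = (2082 + D) − (2749) = −667 + D
Setting this equal to −43 kJ gives D = 624 kJ/mol.

D(C=C) ≈ 624 kJ/mol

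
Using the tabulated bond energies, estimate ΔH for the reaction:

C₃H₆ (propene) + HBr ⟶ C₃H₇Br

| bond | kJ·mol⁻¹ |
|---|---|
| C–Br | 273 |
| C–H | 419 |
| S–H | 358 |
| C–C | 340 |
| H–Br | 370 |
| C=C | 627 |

ΔH ≈ −35 kJ

Bonds broken (reactants):
  C–C: 1 × 340 = 340
  C–H: 6 × 419 = 2514
  C=C: 1 × 627 = 627
  H–Br: 1 × 370 = 370
  Σ(broken) = 3851 kJ
Bonds formed (products):
  C–Br: 1 × 273 = 273
  C–C: 2 × 340 = 680
  C–H: 7 × 419 = 2933
  Σ(formed) = 3886 kJ
ΔH = Σ(broken) − Σ(formed) = 3851 − 3886 = −35 kJ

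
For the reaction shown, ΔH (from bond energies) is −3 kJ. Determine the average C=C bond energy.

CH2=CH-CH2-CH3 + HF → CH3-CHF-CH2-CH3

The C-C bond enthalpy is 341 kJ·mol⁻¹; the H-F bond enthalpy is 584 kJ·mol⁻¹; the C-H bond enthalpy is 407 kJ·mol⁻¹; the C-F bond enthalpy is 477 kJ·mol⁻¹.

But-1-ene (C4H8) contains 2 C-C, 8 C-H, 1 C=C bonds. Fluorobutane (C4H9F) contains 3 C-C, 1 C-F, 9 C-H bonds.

Let D be the C=C bond energy.
Σ(broken) = 2×341 + 8×407 + 1×D + 1×584 = 4522 + D
Σ(formed) = 3×341 + 1×477 + 9×407 = 5163
ΔH = Σ(broken) − Σ(formed) = (4522 + D) − (5163) = −641 + D
Setting this equal to −3 kJ gives D = 638 kJ/mol.

D(C=C) ≈ 638 kJ/mol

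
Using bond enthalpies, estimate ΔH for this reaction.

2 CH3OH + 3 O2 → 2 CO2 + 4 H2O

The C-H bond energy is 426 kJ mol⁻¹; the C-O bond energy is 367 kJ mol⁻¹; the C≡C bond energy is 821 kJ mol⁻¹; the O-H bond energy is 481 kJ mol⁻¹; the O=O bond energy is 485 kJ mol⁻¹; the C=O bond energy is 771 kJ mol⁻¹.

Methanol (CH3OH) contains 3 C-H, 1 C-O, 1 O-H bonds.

Bonds broken (reactants):
  C-H: 6 × 426 = 2556
  C-O: 2 × 367 = 734
  O-H: 2 × 481 = 962
  O=O: 3 × 485 = 1455
  Σ(broken) = 5707 kJ
Bonds formed (products):
  C=O: 4 × 771 = 3084
  O-H: 8 × 481 = 3848
  Σ(formed) = 6932 kJ
ΔH = Σ(broken) − Σ(formed) = 5707 − 6932 = −1225 kJ

ΔH ≈ −1225 kJ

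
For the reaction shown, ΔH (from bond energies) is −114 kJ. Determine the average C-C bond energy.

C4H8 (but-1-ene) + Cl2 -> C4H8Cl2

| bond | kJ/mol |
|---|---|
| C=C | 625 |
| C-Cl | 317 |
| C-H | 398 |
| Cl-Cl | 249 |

Let D be the C-C bond energy.
Σ(broken) = 2×D + 8×398 + 1×625 + 1×249 = 4058 + 2D
Σ(formed) = 3×D + 2×317 + 8×398 = 3818 + 3D
ΔH = Σ(broken) − Σ(formed) = (4058 + 2D) − (3818 + 3D) = +240 − D
Setting this equal to −114 kJ gives D = 354 kJ/mol.

D(C-C) ≈ 354 kJ/mol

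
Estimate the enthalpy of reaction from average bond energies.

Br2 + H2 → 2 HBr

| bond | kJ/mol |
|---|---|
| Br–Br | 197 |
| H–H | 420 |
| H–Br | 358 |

ΔH ≈ −99 kJ

Bonds broken (reactants):
  Br–Br: 1 × 197 = 197
  H–H: 1 × 420 = 420
  Σ(broken) = 617 kJ
Bonds formed (products):
  H–Br: 2 × 358 = 716
  Σ(formed) = 716 kJ
ΔH = Σ(broken) − Σ(formed) = 617 − 716 = −99 kJ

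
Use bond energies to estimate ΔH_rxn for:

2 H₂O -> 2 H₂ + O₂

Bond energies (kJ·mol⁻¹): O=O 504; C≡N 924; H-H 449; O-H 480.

Bonds broken (reactants):
  O-H: 4 × 480 = 1920
  Σ(broken) = 1920 kJ
Bonds formed (products):
  H-H: 2 × 449 = 898
  O=O: 1 × 504 = 504
  Σ(formed) = 1402 kJ
ΔH = Σ(broken) − Σ(formed) = 1920 − 1402 = +518 kJ

ΔH ≈ +518 kJ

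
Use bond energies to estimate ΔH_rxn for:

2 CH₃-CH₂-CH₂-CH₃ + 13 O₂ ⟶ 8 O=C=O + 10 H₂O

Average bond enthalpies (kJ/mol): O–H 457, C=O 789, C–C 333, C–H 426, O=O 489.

Bonds broken (reactants):
  C–C: 6 × 333 = 1998
  C–H: 20 × 426 = 8520
  O=O: 13 × 489 = 6357
  Σ(broken) = 16875 kJ
Bonds formed (products):
  C=O: 16 × 789 = 12624
  O–H: 20 × 457 = 9140
  Σ(formed) = 21764 kJ
ΔH = Σ(broken) − Σ(formed) = 16875 − 21764 = −4889 kJ

ΔH ≈ −4889 kJ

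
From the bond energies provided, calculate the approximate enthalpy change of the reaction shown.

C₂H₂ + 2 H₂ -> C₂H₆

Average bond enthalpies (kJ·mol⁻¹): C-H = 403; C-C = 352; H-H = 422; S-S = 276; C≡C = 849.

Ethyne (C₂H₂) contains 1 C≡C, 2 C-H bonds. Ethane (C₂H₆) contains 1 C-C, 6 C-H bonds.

Bonds broken (reactants):
  C≡C: 1 × 849 = 849
  C-H: 2 × 403 = 806
  H-H: 2 × 422 = 844
  Σ(broken) = 2499 kJ
Bonds formed (products):
  C-C: 1 × 352 = 352
  C-H: 6 × 403 = 2418
  Σ(formed) = 2770 kJ
ΔH = Σ(broken) − Σ(formed) = 2499 − 2770 = −271 kJ

ΔH ≈ −271 kJ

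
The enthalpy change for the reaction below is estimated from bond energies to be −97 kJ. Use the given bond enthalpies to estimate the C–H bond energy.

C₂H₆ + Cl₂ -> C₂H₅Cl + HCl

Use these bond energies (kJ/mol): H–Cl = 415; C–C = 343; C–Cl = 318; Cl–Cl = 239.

Let D be the C–H bond energy.
Σ(broken) = 1×343 + 6×D + 1×239 = 582 + 6D
Σ(formed) = 1×343 + 1×318 + 5×D + 1×415 = 1076 + 5D
ΔH = Σ(broken) − Σ(formed) = (582 + 6D) − (1076 + 5D) = −494 + D
Setting this equal to −97 kJ gives D = 397 kJ/mol.

D(C–H) ≈ 397 kJ/mol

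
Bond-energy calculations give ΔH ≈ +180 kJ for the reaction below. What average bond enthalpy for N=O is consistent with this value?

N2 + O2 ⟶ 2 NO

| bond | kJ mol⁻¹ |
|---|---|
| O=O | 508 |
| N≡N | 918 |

Let D be the N=O bond energy.
Σ(broken) = 1×918 + 1×508 = 1426
Σ(formed) = 2×D = 2D
ΔH = Σ(broken) − Σ(formed) = (1426) − (2D) = +1426 − 2D
Setting this equal to +180 kJ gives 2D = 1246, so D = 623 kJ/mol.

D(N=O) ≈ 623 kJ/mol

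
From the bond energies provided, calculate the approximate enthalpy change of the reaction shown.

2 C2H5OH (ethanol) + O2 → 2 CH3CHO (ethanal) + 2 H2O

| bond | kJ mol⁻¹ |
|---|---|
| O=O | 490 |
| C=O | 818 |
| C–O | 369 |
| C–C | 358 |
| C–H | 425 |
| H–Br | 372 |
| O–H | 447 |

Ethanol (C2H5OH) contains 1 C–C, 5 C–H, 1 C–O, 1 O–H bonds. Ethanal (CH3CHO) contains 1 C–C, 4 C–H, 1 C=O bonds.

ΔH ≈ −452 kJ

Bonds broken (reactants):
  C–C: 2 × 358 = 716
  C–H: 10 × 425 = 4250
  C–O: 2 × 369 = 738
  O–H: 2 × 447 = 894
  O=O: 1 × 490 = 490
  Σ(broken) = 7088 kJ
Bonds formed (products):
  C–C: 2 × 358 = 716
  C–H: 8 × 425 = 3400
  C=O: 2 × 818 = 1636
  O–H: 4 × 447 = 1788
  Σ(formed) = 7540 kJ
ΔH = Σ(broken) − Σ(formed) = 7088 − 7540 = −452 kJ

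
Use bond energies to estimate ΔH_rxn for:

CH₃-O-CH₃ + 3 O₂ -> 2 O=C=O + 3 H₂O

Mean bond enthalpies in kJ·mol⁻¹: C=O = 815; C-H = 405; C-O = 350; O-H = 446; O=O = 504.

Bonds broken (reactants):
  C-H: 6 × 405 = 2430
  C-O: 2 × 350 = 700
  O=O: 3 × 504 = 1512
  Σ(broken) = 4642 kJ
Bonds formed (products):
  C=O: 4 × 815 = 3260
  O-H: 6 × 446 = 2676
  Σ(formed) = 5936 kJ
ΔH = Σ(broken) − Σ(formed) = 4642 − 5936 = −1294 kJ

ΔH ≈ −1294 kJ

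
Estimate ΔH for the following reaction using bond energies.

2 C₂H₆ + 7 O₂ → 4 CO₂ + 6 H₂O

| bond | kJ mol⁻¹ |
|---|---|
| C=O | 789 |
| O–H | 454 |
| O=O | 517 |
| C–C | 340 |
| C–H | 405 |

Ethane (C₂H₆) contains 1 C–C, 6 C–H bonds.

ΔH ≈ −2601 kJ

Bonds broken (reactants):
  C–C: 2 × 340 = 680
  C–H: 12 × 405 = 4860
  O=O: 7 × 517 = 3619
  Σ(broken) = 9159 kJ
Bonds formed (products):
  C=O: 8 × 789 = 6312
  O–H: 12 × 454 = 5448
  Σ(formed) = 11760 kJ
ΔH = Σ(broken) − Σ(formed) = 9159 − 11760 = −2601 kJ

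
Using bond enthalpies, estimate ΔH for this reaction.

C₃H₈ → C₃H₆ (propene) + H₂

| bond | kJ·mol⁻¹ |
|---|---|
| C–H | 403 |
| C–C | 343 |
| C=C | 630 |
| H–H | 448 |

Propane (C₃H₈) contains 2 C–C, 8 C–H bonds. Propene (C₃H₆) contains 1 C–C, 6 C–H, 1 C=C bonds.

ΔH ≈ +71 kJ

Bonds broken (reactants):
  C–C: 2 × 343 = 686
  C–H: 8 × 403 = 3224
  Σ(broken) = 3910 kJ
Bonds formed (products):
  C–C: 1 × 343 = 343
  C–H: 6 × 403 = 2418
  C=C: 1 × 630 = 630
  H–H: 1 × 448 = 448
  Σ(formed) = 3839 kJ
ΔH = Σ(broken) − Σ(formed) = 3910 − 3839 = +71 kJ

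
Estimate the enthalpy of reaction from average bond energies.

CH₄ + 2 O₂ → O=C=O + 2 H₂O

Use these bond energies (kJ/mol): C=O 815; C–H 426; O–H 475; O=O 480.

Bonds broken (reactants):
  C–H: 4 × 426 = 1704
  O=O: 2 × 480 = 960
  Σ(broken) = 2664 kJ
Bonds formed (products):
  C=O: 2 × 815 = 1630
  O–H: 4 × 475 = 1900
  Σ(formed) = 3530 kJ
ΔH = Σ(broken) − Σ(formed) = 2664 − 3530 = −866 kJ

ΔH ≈ −866 kJ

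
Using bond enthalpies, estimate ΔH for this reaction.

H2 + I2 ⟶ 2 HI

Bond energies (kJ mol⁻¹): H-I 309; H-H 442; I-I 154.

Bonds broken (reactants):
  H-H: 1 × 442 = 442
  I-I: 1 × 154 = 154
  Σ(broken) = 596 kJ
Bonds formed (products):
  H-I: 2 × 309 = 618
  Σ(formed) = 618 kJ
ΔH = Σ(broken) − Σ(formed) = 596 − 618 = −22 kJ

ΔH ≈ −22 kJ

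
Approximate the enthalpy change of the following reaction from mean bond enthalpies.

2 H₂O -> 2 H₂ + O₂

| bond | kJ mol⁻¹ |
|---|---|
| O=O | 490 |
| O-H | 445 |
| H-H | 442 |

Bonds broken (reactants):
  O-H: 4 × 445 = 1780
  Σ(broken) = 1780 kJ
Bonds formed (products):
  H-H: 2 × 442 = 884
  O=O: 1 × 490 = 490
  Σ(formed) = 1374 kJ
ΔH = Σ(broken) − Σ(formed) = 1780 − 1374 = +406 kJ

ΔH ≈ +406 kJ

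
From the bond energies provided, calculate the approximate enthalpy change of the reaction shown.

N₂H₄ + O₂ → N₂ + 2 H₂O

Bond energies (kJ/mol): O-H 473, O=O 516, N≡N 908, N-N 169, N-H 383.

Bonds broken (reactants):
  N-H: 4 × 383 = 1532
  N-N: 1 × 169 = 169
  O=O: 1 × 516 = 516
  Σ(broken) = 2217 kJ
Bonds formed (products):
  N≡N: 1 × 908 = 908
  O-H: 4 × 473 = 1892
  Σ(formed) = 2800 kJ
ΔH = Σ(broken) − Σ(formed) = 2217 − 2800 = −583 kJ

ΔH ≈ −583 kJ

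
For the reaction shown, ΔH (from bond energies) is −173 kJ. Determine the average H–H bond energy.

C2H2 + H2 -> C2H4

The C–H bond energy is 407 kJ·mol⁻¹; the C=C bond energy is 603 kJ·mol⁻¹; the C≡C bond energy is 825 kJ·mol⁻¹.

Let D be the H–H bond energy.
Σ(broken) = 1×825 + 2×407 + 1×D = 1639 + D
Σ(formed) = 4×407 + 1×603 = 2231
ΔH = Σ(broken) − Σ(formed) = (1639 + D) − (2231) = −592 + D
Setting this equal to −173 kJ gives D = 419 kJ/mol.

D(H–H) ≈ 419 kJ/mol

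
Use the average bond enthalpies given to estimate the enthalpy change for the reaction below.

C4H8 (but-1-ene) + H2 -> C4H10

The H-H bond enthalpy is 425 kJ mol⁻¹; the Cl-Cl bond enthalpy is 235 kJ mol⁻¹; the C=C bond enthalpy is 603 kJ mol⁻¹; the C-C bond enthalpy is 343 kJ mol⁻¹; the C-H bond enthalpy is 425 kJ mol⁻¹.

ΔH ≈ −165 kJ

Bonds broken (reactants):
  C-C: 2 × 343 = 686
  C-H: 8 × 425 = 3400
  C=C: 1 × 603 = 603
  H-H: 1 × 425 = 425
  Σ(broken) = 5114 kJ
Bonds formed (products):
  C-C: 3 × 343 = 1029
  C-H: 10 × 425 = 4250
  Σ(formed) = 5279 kJ
ΔH = Σ(broken) − Σ(formed) = 5114 − 5279 = −165 kJ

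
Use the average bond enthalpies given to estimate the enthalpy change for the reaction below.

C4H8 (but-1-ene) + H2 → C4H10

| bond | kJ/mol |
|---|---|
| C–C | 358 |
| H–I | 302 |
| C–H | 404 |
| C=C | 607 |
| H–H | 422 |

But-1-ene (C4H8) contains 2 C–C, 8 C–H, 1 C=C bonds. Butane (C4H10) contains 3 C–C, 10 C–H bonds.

ΔH ≈ −137 kJ

Bonds broken (reactants):
  C–C: 2 × 358 = 716
  C–H: 8 × 404 = 3232
  C=C: 1 × 607 = 607
  H–H: 1 × 422 = 422
  Σ(broken) = 4977 kJ
Bonds formed (products):
  C–C: 3 × 358 = 1074
  C–H: 10 × 404 = 4040
  Σ(formed) = 5114 kJ
ΔH = Σ(broken) − Σ(formed) = 4977 − 5114 = −137 kJ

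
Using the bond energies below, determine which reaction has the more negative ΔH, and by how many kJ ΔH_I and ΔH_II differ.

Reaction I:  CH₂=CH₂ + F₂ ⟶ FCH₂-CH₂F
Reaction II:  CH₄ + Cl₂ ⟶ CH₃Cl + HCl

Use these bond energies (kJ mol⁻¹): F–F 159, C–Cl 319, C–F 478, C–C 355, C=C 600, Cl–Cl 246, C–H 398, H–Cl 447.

Reaction I, by 430 kJ

Reaction I:
  Bonds broken (reactants):
    C–H: 4 × 398 = 1592
    C=C: 1 × 600 = 600
    F–F: 1 × 159 = 159
    Σ(broken) = 2351 kJ
  Bonds formed (products):
    C–C: 1 × 355 = 355
    C–F: 2 × 478 = 956
    C–H: 4 × 398 = 1592
    Σ(formed) = 2903 kJ
  ΔH_I = 2351 − 2903 = −552 kJ
Reaction II:
  Bonds broken (reactants):
    C–H: 4 × 398 = 1592
    Cl–Cl: 1 × 246 = 246
    Σ(broken) = 1838 kJ
  Bonds formed (products):
    C–Cl: 1 × 319 = 319
    C–H: 3 × 398 = 1194
    H–Cl: 1 × 447 = 447
    Σ(formed) = 1960 kJ
  ΔH_II = 1838 − 1960 = −122 kJ
ΔH_I − ΔH_II = −430 kJ, so reaction I has the more negative ΔH; |ΔH_I − ΔH_II| = 430 kJ.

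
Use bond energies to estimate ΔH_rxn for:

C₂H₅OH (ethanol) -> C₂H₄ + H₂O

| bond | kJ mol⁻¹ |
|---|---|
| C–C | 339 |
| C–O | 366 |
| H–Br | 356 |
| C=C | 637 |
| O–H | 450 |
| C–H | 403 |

Bonds broken (reactants):
  C–C: 1 × 339 = 339
  C–H: 5 × 403 = 2015
  C–O: 1 × 366 = 366
  O–H: 1 × 450 = 450
  Σ(broken) = 3170 kJ
Bonds formed (products):
  C–H: 4 × 403 = 1612
  C=C: 1 × 637 = 637
  O–H: 2 × 450 = 900
  Σ(formed) = 3149 kJ
ΔH = Σ(broken) − Σ(formed) = 3170 − 3149 = +21 kJ

ΔH ≈ +21 kJ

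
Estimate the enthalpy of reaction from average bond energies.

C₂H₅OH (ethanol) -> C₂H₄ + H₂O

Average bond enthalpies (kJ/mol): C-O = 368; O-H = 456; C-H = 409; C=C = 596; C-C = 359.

ΔH ≈ +84 kJ

Bonds broken (reactants):
  C-C: 1 × 359 = 359
  C-H: 5 × 409 = 2045
  C-O: 1 × 368 = 368
  O-H: 1 × 456 = 456
  Σ(broken) = 3228 kJ
Bonds formed (products):
  C-H: 4 × 409 = 1636
  C=C: 1 × 596 = 596
  O-H: 2 × 456 = 912
  Σ(formed) = 3144 kJ
ΔH = Σ(broken) − Σ(formed) = 3228 − 3144 = +84 kJ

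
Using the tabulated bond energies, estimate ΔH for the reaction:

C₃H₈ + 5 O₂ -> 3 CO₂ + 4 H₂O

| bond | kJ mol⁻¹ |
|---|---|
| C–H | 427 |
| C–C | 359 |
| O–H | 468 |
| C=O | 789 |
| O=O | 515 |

Bonds broken (reactants):
  C–C: 2 × 359 = 718
  C–H: 8 × 427 = 3416
  O=O: 5 × 515 = 2575
  Σ(broken) = 6709 kJ
Bonds formed (products):
  C=O: 6 × 789 = 4734
  O–H: 8 × 468 = 3744
  Σ(formed) = 8478 kJ
ΔH = Σ(broken) − Σ(formed) = 6709 − 8478 = −1769 kJ

ΔH ≈ −1769 kJ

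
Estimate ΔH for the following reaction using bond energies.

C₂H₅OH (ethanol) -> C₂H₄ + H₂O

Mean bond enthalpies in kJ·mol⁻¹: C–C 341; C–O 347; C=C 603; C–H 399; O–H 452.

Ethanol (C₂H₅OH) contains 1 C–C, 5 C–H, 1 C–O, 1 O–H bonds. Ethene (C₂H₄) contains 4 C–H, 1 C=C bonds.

ΔH ≈ +32 kJ

Bonds broken (reactants):
  C–C: 1 × 341 = 341
  C–H: 5 × 399 = 1995
  C–O: 1 × 347 = 347
  O–H: 1 × 452 = 452
  Σ(broken) = 3135 kJ
Bonds formed (products):
  C–H: 4 × 399 = 1596
  C=C: 1 × 603 = 603
  O–H: 2 × 452 = 904
  Σ(formed) = 3103 kJ
ΔH = Σ(broken) − Σ(formed) = 3135 − 3103 = +32 kJ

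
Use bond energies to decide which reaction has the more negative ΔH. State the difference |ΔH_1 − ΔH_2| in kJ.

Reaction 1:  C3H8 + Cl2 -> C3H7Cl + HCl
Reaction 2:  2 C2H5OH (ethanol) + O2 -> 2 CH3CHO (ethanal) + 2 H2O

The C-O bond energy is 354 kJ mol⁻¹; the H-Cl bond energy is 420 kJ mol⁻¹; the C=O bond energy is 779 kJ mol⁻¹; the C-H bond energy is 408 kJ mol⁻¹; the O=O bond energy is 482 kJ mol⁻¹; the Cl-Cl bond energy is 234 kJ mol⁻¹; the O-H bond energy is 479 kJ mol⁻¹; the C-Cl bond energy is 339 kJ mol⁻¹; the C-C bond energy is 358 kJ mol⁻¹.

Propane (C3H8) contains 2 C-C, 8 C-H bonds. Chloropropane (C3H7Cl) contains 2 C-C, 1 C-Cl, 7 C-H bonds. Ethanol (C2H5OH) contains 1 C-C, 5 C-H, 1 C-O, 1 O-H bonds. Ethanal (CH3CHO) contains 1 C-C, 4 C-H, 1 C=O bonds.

Reaction 2, by 393 kJ

Reaction 1:
  Bonds broken (reactants):
    C-C: 2 × 358 = 716
    C-H: 8 × 408 = 3264
    Cl-Cl: 1 × 234 = 234
    Σ(broken) = 4214 kJ
  Bonds formed (products):
    C-C: 2 × 358 = 716
    C-Cl: 1 × 339 = 339
    C-H: 7 × 408 = 2856
    H-Cl: 1 × 420 = 420
    Σ(formed) = 4331 kJ
  ΔH_1 = 4214 − 4331 = −117 kJ
Reaction 2:
  Bonds broken (reactants):
    C-C: 2 × 358 = 716
    C-H: 10 × 408 = 4080
    C-O: 2 × 354 = 708
    O-H: 2 × 479 = 958
    O=O: 1 × 482 = 482
    Σ(broken) = 6944 kJ
  Bonds formed (products):
    C-C: 2 × 358 = 716
    C-H: 8 × 408 = 3264
    C=O: 2 × 779 = 1558
    O-H: 4 × 479 = 1916
    Σ(formed) = 7454 kJ
  ΔH_2 = 6944 − 7454 = −510 kJ
ΔH_1 − ΔH_2 = +393 kJ, so reaction 2 has the more negative ΔH; |ΔH_1 − ΔH_2| = 393 kJ.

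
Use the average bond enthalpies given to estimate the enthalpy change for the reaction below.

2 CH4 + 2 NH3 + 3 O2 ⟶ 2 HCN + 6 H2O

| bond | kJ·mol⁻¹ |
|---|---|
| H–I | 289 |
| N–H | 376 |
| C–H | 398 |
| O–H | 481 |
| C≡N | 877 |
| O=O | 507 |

ΔH ≈ −1361 kJ

Bonds broken (reactants):
  C–H: 8 × 398 = 3184
  N–H: 6 × 376 = 2256
  O=O: 3 × 507 = 1521
  Σ(broken) = 6961 kJ
Bonds formed (products):
  C≡N: 2 × 877 = 1754
  C–H: 2 × 398 = 796
  O–H: 12 × 481 = 5772
  Σ(formed) = 8322 kJ
ΔH = Σ(broken) − Σ(formed) = 6961 − 8322 = −1361 kJ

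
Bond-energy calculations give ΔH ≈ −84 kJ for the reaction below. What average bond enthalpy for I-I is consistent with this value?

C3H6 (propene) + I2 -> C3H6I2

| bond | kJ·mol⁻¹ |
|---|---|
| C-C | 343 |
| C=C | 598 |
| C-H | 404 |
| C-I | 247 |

D(I-I) ≈ 155 kJ/mol

Let D be the I-I bond energy.
Σ(broken) = 1×343 + 6×404 + 1×598 + 1×D = 3365 + D
Σ(formed) = 2×343 + 6×404 + 2×247 = 3604
ΔH = Σ(broken) − Σ(formed) = (3365 + D) − (3604) = −239 + D
Setting this equal to −84 kJ gives D = 155 kJ/mol.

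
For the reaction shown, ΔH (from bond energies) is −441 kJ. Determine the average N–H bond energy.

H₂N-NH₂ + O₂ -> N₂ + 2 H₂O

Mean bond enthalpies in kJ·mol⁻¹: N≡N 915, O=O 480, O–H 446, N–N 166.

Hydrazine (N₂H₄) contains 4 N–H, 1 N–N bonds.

Let D be the N–H bond energy.
Σ(broken) = 4×D + 1×166 + 1×480 = 646 + 4D
Σ(formed) = 1×915 + 4×446 = 2699
ΔH = Σ(broken) − Σ(formed) = (646 + 4D) − (2699) = −2053 + 4D
Setting this equal to −441 kJ gives 4D = 1612, so D = 403 kJ/mol.

D(N–H) ≈ 403 kJ/mol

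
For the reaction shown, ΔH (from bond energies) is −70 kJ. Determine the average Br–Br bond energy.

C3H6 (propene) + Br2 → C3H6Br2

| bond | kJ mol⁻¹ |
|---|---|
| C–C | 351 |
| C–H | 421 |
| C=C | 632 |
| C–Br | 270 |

D(Br–Br) ≈ 189 kJ/mol

Let D be the Br–Br bond energy.
Σ(broken) = 1×D + 1×351 + 6×421 + 1×632 = 3509 + D
Σ(formed) = 2×270 + 2×351 + 6×421 = 3768
ΔH = Σ(broken) − Σ(formed) = (3509 + D) − (3768) = −259 + D
Setting this equal to −70 kJ gives D = 189 kJ/mol.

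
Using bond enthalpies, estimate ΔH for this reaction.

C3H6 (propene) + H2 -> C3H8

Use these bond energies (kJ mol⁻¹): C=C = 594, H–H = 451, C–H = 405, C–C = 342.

Bonds broken (reactants):
  C–C: 1 × 342 = 342
  C–H: 6 × 405 = 2430
  C=C: 1 × 594 = 594
  H–H: 1 × 451 = 451
  Σ(broken) = 3817 kJ
Bonds formed (products):
  C–C: 2 × 342 = 684
  C–H: 8 × 405 = 3240
  Σ(formed) = 3924 kJ
ΔH = Σ(broken) − Σ(formed) = 3817 − 3924 = −107 kJ

ΔH ≈ −107 kJ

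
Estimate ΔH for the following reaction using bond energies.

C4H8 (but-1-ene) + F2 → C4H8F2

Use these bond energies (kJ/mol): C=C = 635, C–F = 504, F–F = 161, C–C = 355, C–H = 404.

ΔH ≈ −567 kJ

Bonds broken (reactants):
  C–C: 2 × 355 = 710
  C–H: 8 × 404 = 3232
  C=C: 1 × 635 = 635
  F–F: 1 × 161 = 161
  Σ(broken) = 4738 kJ
Bonds formed (products):
  C–C: 3 × 355 = 1065
  C–F: 2 × 504 = 1008
  C–H: 8 × 404 = 3232
  Σ(formed) = 5305 kJ
ΔH = Σ(broken) − Σ(formed) = 4738 − 5305 = −567 kJ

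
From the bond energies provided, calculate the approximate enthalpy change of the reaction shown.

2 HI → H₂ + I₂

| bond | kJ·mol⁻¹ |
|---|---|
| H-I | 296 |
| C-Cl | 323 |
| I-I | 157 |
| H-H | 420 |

ΔH ≈ +15 kJ

Bonds broken (reactants):
  H-I: 2 × 296 = 592
  Σ(broken) = 592 kJ
Bonds formed (products):
  H-H: 1 × 420 = 420
  I-I: 1 × 157 = 157
  Σ(formed) = 577 kJ
ΔH = Σ(broken) − Σ(formed) = 592 − 577 = +15 kJ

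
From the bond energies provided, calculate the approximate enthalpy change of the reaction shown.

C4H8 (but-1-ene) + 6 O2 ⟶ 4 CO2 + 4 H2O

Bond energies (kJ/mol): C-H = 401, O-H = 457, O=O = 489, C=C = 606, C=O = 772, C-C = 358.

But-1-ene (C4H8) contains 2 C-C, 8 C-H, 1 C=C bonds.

Bonds broken (reactants):
  C-C: 2 × 358 = 716
  C-H: 8 × 401 = 3208
  C=C: 1 × 606 = 606
  O=O: 6 × 489 = 2934
  Σ(broken) = 7464 kJ
Bonds formed (products):
  C=O: 8 × 772 = 6176
  O-H: 8 × 457 = 3656
  Σ(formed) = 9832 kJ
ΔH = Σ(broken) − Σ(formed) = 7464 − 9832 = −2368 kJ

ΔH ≈ −2368 kJ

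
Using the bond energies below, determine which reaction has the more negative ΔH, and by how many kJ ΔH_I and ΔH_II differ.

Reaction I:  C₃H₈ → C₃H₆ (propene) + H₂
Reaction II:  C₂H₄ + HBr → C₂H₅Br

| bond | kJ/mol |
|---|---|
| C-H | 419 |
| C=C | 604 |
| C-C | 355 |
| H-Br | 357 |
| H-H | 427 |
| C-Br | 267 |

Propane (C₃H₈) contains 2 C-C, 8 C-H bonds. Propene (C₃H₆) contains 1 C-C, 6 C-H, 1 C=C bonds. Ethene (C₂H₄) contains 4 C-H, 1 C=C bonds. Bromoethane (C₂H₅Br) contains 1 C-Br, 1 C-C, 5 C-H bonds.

Reaction I:
  Bonds broken (reactants):
    C-C: 2 × 355 = 710
    C-H: 8 × 419 = 3352
    Σ(broken) = 4062 kJ
  Bonds formed (products):
    C-C: 1 × 355 = 355
    C-H: 6 × 419 = 2514
    C=C: 1 × 604 = 604
    H-H: 1 × 427 = 427
    Σ(formed) = 3900 kJ
  ΔH_I = 4062 − 3900 = +162 kJ
Reaction II:
  Bonds broken (reactants):
    C-H: 4 × 419 = 1676
    C=C: 1 × 604 = 604
    H-Br: 1 × 357 = 357
    Σ(broken) = 2637 kJ
  Bonds formed (products):
    C-Br: 1 × 267 = 267
    C-C: 1 × 355 = 355
    C-H: 5 × 419 = 2095
    Σ(formed) = 2717 kJ
  ΔH_II = 2637 − 2717 = −80 kJ
ΔH_I − ΔH_II = +242 kJ, so reaction II has the more negative ΔH; |ΔH_I − ΔH_II| = 242 kJ.

Reaction II, by 242 kJ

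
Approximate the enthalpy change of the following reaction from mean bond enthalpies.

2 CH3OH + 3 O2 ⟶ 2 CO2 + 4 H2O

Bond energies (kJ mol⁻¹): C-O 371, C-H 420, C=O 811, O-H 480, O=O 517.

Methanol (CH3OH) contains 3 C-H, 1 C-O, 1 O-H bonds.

ΔH ≈ −1311 kJ

Bonds broken (reactants):
  C-H: 6 × 420 = 2520
  C-O: 2 × 371 = 742
  O-H: 2 × 480 = 960
  O=O: 3 × 517 = 1551
  Σ(broken) = 5773 kJ
Bonds formed (products):
  C=O: 4 × 811 = 3244
  O-H: 8 × 480 = 3840
  Σ(formed) = 7084 kJ
ΔH = Σ(broken) − Σ(formed) = 5773 − 7084 = −1311 kJ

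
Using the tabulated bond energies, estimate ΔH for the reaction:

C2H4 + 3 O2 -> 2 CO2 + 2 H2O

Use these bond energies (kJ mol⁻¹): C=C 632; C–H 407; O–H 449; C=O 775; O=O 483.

Bonds broken (reactants):
  C–H: 4 × 407 = 1628
  C=C: 1 × 632 = 632
  O=O: 3 × 483 = 1449
  Σ(broken) = 3709 kJ
Bonds formed (products):
  C=O: 4 × 775 = 3100
  O–H: 4 × 449 = 1796
  Σ(formed) = 4896 kJ
ΔH = Σ(broken) − Σ(formed) = 3709 − 4896 = −1187 kJ

ΔH ≈ −1187 kJ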